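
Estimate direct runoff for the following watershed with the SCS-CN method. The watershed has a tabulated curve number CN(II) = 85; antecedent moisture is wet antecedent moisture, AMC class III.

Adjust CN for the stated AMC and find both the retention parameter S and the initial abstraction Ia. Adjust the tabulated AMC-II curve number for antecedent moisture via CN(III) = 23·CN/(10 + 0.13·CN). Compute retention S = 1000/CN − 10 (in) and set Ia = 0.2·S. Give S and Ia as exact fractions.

S = 300/391 in ≈ 0.767 in; Ia = 60/391 in ≈ 0.153 in

Wet (AMC III): CN(III) = 23·85/(10 + 0.13·85) = 1955/(421/20) = 39100/421 ≈ 92.874
S = 1000/(39100/421) − 10 = 300/391 in ≈ 0.767 in
Ia = 0.2·(300/391) = 60/391 in ≈ 0.153 in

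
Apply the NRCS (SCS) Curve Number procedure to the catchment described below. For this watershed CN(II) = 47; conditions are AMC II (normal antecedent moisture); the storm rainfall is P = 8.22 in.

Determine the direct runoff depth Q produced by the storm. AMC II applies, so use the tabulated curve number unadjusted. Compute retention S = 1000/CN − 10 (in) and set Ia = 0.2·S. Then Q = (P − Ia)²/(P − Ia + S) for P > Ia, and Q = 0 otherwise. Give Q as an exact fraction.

Q = 196476289/95214950 in ≈ 2.064 in

Average conditions: CN = 47 (no AMC adjustment).
Retention S: 1000/CN − 10 with CN=47.000 → S = 530/47 ≈ 11.277 in
Initial abstraction Ia = S/5 = (530/47)/5 = 106/47 ≈ 2.255 in
Excess rainfall: 8.220 − 2.255 = 5.965 in; P > Ia so Q > 0
Q = (14017/2350)²/((14017/2350) + 530/47) = (196476289/5522500)/(40517/2350) = 196476289/95214950 in ≈ 2.064 in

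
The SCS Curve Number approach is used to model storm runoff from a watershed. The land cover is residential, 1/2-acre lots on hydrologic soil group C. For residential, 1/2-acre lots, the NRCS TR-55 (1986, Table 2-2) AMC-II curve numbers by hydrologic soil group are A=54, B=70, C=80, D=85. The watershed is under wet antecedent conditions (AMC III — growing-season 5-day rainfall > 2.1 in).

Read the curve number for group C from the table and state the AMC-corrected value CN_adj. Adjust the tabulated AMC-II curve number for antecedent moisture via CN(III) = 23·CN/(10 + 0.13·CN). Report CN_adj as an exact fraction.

NRCS table: residential, 1/2-acre lots, soil group C → CN(II) = 80
Wet (AMC III): CN(III) = 23·80/(10 + 0.13·80) = 1840/(102/5) = 4600/51 ≈ 90.196

CN_adj = 4600/51 ≈ 90.196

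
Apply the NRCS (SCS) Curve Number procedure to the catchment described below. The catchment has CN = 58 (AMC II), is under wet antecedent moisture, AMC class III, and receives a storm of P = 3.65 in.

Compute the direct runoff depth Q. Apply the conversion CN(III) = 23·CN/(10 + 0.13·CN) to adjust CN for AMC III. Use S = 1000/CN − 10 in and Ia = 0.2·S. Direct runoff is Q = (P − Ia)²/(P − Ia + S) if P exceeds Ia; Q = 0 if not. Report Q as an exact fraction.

Wet (AMC III): CN(III) = 23·58/(10 + 0.13·58) = 1334/(877/50) = 66700/877 ≈ 76.055
S = 1000/(66700/877) − 10 = 2100/667 in ≈ 3.148 in
Ia = 0.2·(2100/667) = 420/667 in ≈ 0.630 in
Excess rainfall: 3.650 − 0.630 = 3.020 in; P > Ia so Q > 0
Q = (40291/13340)²/((40291/13340) + 2100/667) = (1623364681/177955600)/(82291/13340) = 1623364681/1097761940 in ≈ 1.479 in

Q = 1623364681/1097761940 in ≈ 1.479 in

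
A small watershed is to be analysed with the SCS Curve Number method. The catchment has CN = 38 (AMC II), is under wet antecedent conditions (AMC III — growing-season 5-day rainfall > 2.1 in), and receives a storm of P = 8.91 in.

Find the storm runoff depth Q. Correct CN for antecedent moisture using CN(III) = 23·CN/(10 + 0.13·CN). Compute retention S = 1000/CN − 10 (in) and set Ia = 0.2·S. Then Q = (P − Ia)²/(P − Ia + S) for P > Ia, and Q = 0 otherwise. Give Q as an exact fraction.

Q = 107169152689/27852937900 in ≈ 3.848 in

Wet (AMC III): CN(III) = 23·38/(10 + 0.13·38) = 874/(747/50) = 43700/747 ≈ 58.501
S = 1000/(43700/747) − 10 = 3100/437 in ≈ 7.094 in
Ia = 0.2·(3100/437) = 620/437 in ≈ 1.419 in
Since P=8.910 > Ia=1.419: effective rainfall P−Ia = 327367/43700 in
Runoff Q = (P−Ia)²/(P−Ia+S) = (7.491)²/(7.491+7.094) = 107169152689/27852937900 ≈ 3.848 in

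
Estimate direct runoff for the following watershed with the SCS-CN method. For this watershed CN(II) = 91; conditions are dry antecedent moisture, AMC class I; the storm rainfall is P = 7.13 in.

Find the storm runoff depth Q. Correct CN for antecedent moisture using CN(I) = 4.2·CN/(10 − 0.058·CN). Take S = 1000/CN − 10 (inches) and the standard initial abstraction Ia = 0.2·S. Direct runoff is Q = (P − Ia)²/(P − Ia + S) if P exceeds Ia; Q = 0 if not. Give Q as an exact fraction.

Q = 179929520761/36575329700 in ≈ 4.919 in

CN(I) from CN(II)=91: (4.2·91)/(10 − 0.058·91) = 63700/787 ≈ 80.940
Max retention: S = 1000/(63700/787) − 10 = 1500/637 in (≈ 2.355 in)
Ia = 0.2·(1500/637) = 300/637 in ≈ 0.471 in
Excess rainfall: 7.130 − 0.471 = 6.659 in; P > Ia so Q > 0
Q: (424181/63700)² ÷ (574181/63700) = 179929520761/36575329700 in (≈ 4.919 in)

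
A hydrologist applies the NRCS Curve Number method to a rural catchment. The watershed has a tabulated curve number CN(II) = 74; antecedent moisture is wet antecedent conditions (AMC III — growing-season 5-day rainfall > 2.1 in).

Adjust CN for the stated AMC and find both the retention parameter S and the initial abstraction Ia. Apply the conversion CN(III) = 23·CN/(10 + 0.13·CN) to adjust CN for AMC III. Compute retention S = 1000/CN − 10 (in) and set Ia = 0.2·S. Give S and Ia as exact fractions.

CN(III) from CN(II)=74: (23·74)/(10 + 0.13·74) = 85100/981 ≈ 86.748
Max retention: S = 1000/(85100/981) − 10 = 1300/851 in (≈ 1.528 in)
Ia = 0.2S: 0.2·1.528 = 0.306 in (exactly 260/851)

S = 1300/851 in ≈ 1.528 in; Ia = 260/851 in ≈ 0.306 in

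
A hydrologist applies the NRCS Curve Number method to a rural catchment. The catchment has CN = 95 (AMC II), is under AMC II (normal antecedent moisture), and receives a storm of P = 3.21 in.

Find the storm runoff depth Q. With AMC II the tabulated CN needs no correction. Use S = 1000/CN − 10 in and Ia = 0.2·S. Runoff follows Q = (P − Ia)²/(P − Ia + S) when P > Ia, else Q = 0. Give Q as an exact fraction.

Q = 34798201/13108100 in ≈ 2.655 in

CN(II) = 95; AMC II needs no correction.
Max retention: S = 1000/95 − 10 = 10/19 in (≈ 0.526 in)
Initial abstraction Ia = S/5 = (10/19)/5 = 2/19 ≈ 0.105 in
P − Ia = 3.210 − 0.105 = 5899/1900 ≈ 3.105 in (> 0, runoff occurs)
Runoff Q = (P−Ia)²/(P−Ia+S) = (3.105)²/(3.105+0.526) = 34798201/13108100 ≈ 2.655 in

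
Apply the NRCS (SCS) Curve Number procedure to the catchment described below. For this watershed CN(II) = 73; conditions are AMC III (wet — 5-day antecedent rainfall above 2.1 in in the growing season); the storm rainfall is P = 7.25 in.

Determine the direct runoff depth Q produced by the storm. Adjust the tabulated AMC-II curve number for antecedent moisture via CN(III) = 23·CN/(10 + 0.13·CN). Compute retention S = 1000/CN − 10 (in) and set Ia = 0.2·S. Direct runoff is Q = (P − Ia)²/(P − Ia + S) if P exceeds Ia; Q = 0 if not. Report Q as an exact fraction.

Adjust CN=73 to AMC III: 23·73/(10 + 0.13·73) → 1679 ÷ (1949/100) = 167900/1949 ≈ 86.147
Max retention: S = 1000/(167900/1949) − 10 = 2700/1679 in (≈ 1.608 in)
Ia = 0.2S: 0.2·1.608 = 0.322 in (exactly 540/1679)
Since P=7.250 > Ia=0.322: effective rainfall P−Ia = 46531/6716 in
Runoff Q = (P−Ia)²/(P−Ia+S) = (6.928)²/(6.928+1.608) = 2165133961/385034996 ≈ 5.623 in

Q = 2165133961/385034996 in ≈ 5.623 in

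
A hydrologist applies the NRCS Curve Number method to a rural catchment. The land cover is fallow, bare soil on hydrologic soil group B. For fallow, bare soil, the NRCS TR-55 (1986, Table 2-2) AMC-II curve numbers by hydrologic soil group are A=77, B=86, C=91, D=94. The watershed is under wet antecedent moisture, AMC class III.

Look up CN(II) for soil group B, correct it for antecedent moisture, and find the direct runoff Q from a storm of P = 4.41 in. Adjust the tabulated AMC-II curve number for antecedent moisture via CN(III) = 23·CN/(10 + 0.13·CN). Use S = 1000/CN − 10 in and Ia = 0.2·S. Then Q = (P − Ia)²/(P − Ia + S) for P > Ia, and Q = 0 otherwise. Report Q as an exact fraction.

NRCS table: fallow, bare soil, soil group B → CN(II) = 86
Wet (AMC III): CN(III) = 23·86/(10 + 0.13·86) = 1978/(1059/50) = 98900/1059 ≈ 93.390
Retention S: 1000/CN − 10 with CN=93.390 → S = 700/989 ≈ 0.708 in
Ia = 0.2S: 0.2·0.708 = 0.142 in (exactly 140/989)
Since P=4.410 > Ia=0.142: effective rainfall P−Ia = 422149/98900 in
Runoff Q = (P−Ia)²/(P−Ia+S) = (4.268)²/(4.268+0.708) = 25458539743/6953362300 ≈ 3.661 in

Q = 25458539743/6953362300 in ≈ 3.661 in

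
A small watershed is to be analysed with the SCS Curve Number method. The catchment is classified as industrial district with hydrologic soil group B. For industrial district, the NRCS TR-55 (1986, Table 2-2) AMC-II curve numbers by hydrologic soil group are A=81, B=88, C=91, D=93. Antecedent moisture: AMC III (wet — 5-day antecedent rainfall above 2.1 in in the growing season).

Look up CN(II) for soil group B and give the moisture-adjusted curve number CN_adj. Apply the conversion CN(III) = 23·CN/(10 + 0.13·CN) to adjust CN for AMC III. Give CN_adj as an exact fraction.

CN_adj = 6325/67 ≈ 94.403

NRCS table: industrial district, soil group B → CN(II) = 88
Adjust CN=88 to AMC III: 23·88/(10 + 0.13·88) → 2024 ÷ (536/25) = 6325/67 ≈ 94.403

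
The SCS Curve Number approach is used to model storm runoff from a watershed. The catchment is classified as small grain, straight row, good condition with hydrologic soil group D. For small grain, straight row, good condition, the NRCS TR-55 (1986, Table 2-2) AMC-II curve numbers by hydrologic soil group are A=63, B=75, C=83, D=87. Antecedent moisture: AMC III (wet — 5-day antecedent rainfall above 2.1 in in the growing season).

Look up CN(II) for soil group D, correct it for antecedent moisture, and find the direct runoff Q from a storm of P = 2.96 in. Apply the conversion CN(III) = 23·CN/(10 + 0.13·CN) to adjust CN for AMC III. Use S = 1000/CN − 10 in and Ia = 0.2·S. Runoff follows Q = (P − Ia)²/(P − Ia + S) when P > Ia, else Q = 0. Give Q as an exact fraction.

Q = 10021598738/4354025925 in ≈ 2.302 in

NRCS table: small grain, straight row, good condition, soil group D → CN(II) = 87
CN(III) from CN(II)=87: (23·87)/(10 + 0.13·87) = 200100/2131 ≈ 93.900
S = 1000/(200100/2131) − 10 = 1300/2001 in ≈ 0.650 in
Ia = 0.2·(1300/2001) = 260/2001 in ≈ 0.130 in
Since P=2.960 > Ia=0.130: effective rainfall P−Ia = 141574/50025 in
Runoff Q = (P−Ia)²/(P−Ia+S) = (2.830)²/(2.830+0.650) = 10021598738/4354025925 ≈ 2.302 in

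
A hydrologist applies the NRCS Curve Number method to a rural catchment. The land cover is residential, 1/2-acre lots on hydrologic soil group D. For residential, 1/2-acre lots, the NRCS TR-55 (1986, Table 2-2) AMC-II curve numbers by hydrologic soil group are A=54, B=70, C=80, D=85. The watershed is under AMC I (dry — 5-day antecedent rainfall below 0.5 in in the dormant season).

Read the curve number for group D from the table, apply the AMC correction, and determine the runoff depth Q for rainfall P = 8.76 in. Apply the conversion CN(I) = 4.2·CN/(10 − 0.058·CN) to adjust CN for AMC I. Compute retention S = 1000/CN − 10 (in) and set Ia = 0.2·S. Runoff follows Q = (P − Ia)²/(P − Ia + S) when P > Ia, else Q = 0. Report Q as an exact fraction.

NRCS table: residential, 1/2-acre lots, soil group D → CN(II) = 85
Dry (AMC I): CN(I) = 4.2·85/(10 − 0.058·85) = 357/(507/100) = 11900/169 ≈ 70.414
S = 1000/(11900/169) − 10 = 500/119 in ≈ 4.202 in
Ia = 0.2S: 0.2·4.202 = 0.840 in (exactly 100/119)
P − Ia = 8.760 − 0.840 = 23561/2975 ≈ 7.920 in (> 0, runoff occurs)
Runoff Q = (P−Ia)²/(P−Ia+S) = (7.920)²/(7.920+4.202) = 555120721/107281475 ≈ 5.174 in

Q = 555120721/107281475 in ≈ 5.174 in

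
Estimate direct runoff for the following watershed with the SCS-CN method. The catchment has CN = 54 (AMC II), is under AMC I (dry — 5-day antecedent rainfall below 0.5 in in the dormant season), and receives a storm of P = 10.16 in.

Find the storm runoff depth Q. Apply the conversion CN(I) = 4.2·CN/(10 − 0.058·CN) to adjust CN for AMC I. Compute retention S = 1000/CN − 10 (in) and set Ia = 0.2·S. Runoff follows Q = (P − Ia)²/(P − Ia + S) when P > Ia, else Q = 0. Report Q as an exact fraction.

CN(I) from CN(II)=54: (4.2·54)/(10 − 0.058·54) = 56700/1717 ≈ 33.023
Retention S: 1000/CN − 10 with CN=33.023 → S = 11500/567 ≈ 20.282 in
Ia = 0.2·(11500/567) = 2300/567 in ≈ 4.056 in
Excess rainfall: 10.160 − 4.056 = 6.104 in; P > Ia so Q > 0
Runoff Q = (P−Ia)²/(P−Ia+S) = (6.104)²/(6.104+20.282) = 3742682162/2650852575 ≈ 1.412 in

Q = 3742682162/2650852575 in ≈ 1.412 in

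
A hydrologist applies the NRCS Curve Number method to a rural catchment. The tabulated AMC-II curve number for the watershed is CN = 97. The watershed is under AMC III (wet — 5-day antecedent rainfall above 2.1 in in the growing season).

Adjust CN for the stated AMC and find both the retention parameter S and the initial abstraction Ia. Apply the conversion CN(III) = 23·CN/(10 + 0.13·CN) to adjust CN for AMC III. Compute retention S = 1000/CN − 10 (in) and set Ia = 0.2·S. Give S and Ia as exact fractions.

Adjust CN=97 to AMC III: 23·97/(10 + 0.13·97) → 2231 ÷ (2261/100) = 223100/2261 ≈ 98.673
Max retention: S = 1000/(223100/2261) − 10 = 300/2231 in (≈ 0.134 in)
Initial abstraction Ia = S/5 = (300/2231)/5 = 60/2231 ≈ 0.027 in

S = 300/2231 in ≈ 0.134 in; Ia = 60/2231 in ≈ 0.027 in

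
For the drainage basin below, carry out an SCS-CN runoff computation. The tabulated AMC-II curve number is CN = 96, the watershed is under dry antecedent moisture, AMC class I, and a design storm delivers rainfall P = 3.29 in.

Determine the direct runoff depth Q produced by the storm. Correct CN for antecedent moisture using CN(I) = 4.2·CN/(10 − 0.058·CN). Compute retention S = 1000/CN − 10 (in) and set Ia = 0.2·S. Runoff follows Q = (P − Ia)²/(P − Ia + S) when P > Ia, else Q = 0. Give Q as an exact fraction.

Q = 379353529/162080100 in ≈ 2.341 in

Dry (AMC I): CN(I) = 4.2·96/(10 − 0.058·96) = (2016/5)/(554/125) = 25200/277 ≈ 90.975
Max retention: S = 1000/(25200/277) − 10 = 125/126 in (≈ 0.992 in)
Initial abstraction Ia = S/5 = (125/126)/5 = 25/126 ≈ 0.198 in
Excess rainfall: 3.290 − 0.198 = 3.092 in; P > Ia so Q > 0
Q = (19477/6300)²/((19477/6300) + 125/126) = (379353529/39690000)/(25727/6300) = 379353529/162080100 in ≈ 2.341 in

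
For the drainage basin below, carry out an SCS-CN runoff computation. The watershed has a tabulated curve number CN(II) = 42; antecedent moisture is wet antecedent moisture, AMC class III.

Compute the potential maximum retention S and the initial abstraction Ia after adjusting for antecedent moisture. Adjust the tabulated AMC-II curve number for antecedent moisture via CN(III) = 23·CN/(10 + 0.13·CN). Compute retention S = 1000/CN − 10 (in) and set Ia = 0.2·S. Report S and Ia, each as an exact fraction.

CN(III) from CN(II)=42: (23·42)/(10 + 0.13·42) = 48300/773 ≈ 62.484
Max retention: S = 1000/(48300/773) − 10 = 2900/483 in (≈ 6.004 in)
Ia = 0.2S: 0.2·6.004 = 1.201 in (exactly 580/483)

S = 2900/483 in ≈ 6.004 in; Ia = 580/483 in ≈ 1.201 in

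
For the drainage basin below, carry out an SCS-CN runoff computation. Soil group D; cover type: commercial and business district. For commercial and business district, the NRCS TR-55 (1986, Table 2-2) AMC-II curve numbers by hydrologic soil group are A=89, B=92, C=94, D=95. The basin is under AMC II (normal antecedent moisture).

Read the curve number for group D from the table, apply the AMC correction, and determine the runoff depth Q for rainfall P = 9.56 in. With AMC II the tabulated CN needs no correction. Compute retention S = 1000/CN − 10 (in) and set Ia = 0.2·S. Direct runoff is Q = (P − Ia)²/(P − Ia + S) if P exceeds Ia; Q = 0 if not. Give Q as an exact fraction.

NRCS table: commercial and business district, soil group D → CN(II) = 95
AMC II — tabulated CN = 95 applies directly.
Retention S: 1000/CN − 10 with CN=95.000 → S = 10/19 ≈ 0.526 in
Initial abstraction Ia = S/5 = (10/19)/5 = 2/19 ≈ 0.105 in
P − Ia = 9.560 − 0.105 = 4491/475 ≈ 9.455 in (> 0, runoff occurs)
Q = (4491/475)²/((4491/475) + 10/19) = (20169081/225625)/(4741/475) = 20169081/2251975 in ≈ 8.956 in

Q = 20169081/2251975 in ≈ 8.956 in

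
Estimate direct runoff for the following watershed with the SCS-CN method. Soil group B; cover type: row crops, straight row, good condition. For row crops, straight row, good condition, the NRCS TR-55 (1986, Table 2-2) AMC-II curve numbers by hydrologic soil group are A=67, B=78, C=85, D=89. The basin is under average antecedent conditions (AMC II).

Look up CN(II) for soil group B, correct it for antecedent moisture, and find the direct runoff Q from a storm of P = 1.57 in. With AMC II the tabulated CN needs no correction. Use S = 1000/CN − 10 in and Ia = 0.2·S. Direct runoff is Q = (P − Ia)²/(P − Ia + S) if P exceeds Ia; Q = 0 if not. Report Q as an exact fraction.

NRCS table: row crops, straight row, good condition, soil group B → CN(II) = 78
AMC II — tabulated CN = 78 applies directly.
Max retention: S = 1000/78 − 10 = 110/39 in (≈ 2.821 in)
Ia = 0.2·(110/39) = 22/39 in ≈ 0.564 in
P − Ia = 1.570 − 0.564 = 3923/3900 ≈ 1.006 in (> 0, runoff occurs)
Q = (3923/3900)²/((3923/3900) + 110/39) = (15389929/15210000)/(14923/3900) = 15389929/58199700 in ≈ 0.264 in

Q = 15389929/58199700 in ≈ 0.264 in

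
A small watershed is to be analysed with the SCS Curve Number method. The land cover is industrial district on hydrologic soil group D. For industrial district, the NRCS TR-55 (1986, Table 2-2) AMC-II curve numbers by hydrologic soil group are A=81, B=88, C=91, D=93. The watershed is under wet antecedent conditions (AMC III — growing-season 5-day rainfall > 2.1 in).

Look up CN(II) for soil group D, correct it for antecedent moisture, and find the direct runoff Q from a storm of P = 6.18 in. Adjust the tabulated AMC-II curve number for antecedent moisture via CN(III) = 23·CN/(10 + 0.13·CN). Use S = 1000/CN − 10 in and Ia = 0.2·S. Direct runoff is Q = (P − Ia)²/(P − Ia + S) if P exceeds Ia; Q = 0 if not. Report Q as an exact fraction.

Q = 427651910401/73683309450 in ≈ 5.804 in

NRCS table: industrial district, soil group D → CN(II) = 93
Adjust CN=93 to AMC III: 23·93/(10 + 0.13·93) → 2139 ÷ (2209/100) = 213900/2209 ≈ 96.831
Max retention: S = 1000/(213900/2209) − 10 = 700/2139 in (≈ 0.327 in)
Ia = 0.2S: 0.2·0.327 = 0.065 in (exactly 140/2139)
Excess rainfall: 6.180 − 0.065 = 6.115 in; P > Ia so Q > 0
Q = (653951/106950)²/((653951/106950) + 700/2139) = (427651910401/11438302500)/(688951/106950) = 427651910401/73683309450 in ≈ 5.804 in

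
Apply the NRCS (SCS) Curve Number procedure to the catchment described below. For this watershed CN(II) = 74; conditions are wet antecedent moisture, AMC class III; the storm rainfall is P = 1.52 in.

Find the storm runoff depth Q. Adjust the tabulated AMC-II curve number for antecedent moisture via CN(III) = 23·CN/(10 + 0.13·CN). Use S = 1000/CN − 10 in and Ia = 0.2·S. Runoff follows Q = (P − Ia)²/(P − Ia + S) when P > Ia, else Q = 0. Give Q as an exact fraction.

Q = 333801122/620570475 in ≈ 0.538 in

Wet (AMC III): CN(III) = 23·74/(10 + 0.13·74) = 1702/(981/50) = 85100/981 ≈ 86.748
Retention S: 1000/CN − 10 with CN=86.748 → S = 1300/851 ≈ 1.528 in
Ia = 0.2S: 0.2·1.528 = 0.306 in (exactly 260/851)
Since P=1.520 > Ia=0.306: effective rainfall P−Ia = 25838/21275 in
Q: (25838/21275)² ÷ (58338/21275) = 333801122/620570475 in (≈ 0.538 in)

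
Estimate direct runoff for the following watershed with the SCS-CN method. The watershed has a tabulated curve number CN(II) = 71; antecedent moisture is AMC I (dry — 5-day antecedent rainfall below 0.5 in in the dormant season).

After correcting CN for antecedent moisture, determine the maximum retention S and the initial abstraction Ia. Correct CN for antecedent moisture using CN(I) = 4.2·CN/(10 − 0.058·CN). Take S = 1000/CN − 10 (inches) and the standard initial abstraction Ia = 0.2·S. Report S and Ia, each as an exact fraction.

S = 14500/1491 in ≈ 9.725 in; Ia = 2900/1491 in ≈ 1.945 in

Adjust CN=71 to AMC I: 4.2·71/(10 − 0.058·71) → (1491/5) ÷ (2941/500) = 149100/2941 ≈ 50.697
S = 1000/(149100/2941) − 10 = 14500/1491 in ≈ 9.725 in
Ia = 0.2S: 0.2·9.725 = 1.945 in (exactly 2900/1491)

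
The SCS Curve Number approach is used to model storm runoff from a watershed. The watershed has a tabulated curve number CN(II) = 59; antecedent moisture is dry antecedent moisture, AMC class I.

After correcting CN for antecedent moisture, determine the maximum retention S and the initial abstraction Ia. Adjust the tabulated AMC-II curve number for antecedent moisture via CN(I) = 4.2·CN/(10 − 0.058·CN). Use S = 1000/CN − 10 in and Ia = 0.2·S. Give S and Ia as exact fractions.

Dry (AMC I): CN(I) = 4.2·59/(10 − 0.058·59) = (1239/5)/(3289/500) = 123900/3289 ≈ 37.671
Max retention: S = 1000/(123900/3289) − 10 = 20500/1239 in (≈ 16.546 in)
Initial abstraction Ia = S/5 = (20500/1239)/5 = 4100/1239 ≈ 3.309 in

S = 20500/1239 in ≈ 16.546 in; Ia = 4100/1239 in ≈ 3.309 in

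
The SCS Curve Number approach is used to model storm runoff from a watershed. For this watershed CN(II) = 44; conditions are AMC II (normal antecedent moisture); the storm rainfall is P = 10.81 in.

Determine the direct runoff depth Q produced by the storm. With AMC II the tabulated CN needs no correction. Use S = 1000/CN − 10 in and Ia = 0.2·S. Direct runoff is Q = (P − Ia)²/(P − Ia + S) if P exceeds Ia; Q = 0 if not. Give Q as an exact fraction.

Q = 82646281/25400100 in ≈ 3.254 in

CN(II) = 44; AMC II needs no correction.
Max retention: S = 1000/44 − 10 = 140/11 in (≈ 12.727 in)
Ia = 0.2·(140/11) = 28/11 in ≈ 2.545 in
Excess rainfall: 10.810 − 2.545 = 8.265 in; P > Ia so Q > 0
Runoff Q = (P−Ia)²/(P−Ia+S) = (8.265)²/(8.265+12.727) = 82646281/25400100 ≈ 3.254 in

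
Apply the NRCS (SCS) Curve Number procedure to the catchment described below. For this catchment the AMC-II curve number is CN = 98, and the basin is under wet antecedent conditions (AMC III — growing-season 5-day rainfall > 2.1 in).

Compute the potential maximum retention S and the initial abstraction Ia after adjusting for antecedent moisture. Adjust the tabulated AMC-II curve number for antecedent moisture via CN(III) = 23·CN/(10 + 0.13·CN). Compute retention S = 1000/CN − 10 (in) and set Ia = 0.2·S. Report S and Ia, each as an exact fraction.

S = 100/1127 in ≈ 0.089 in; Ia = 20/1127 in ≈ 0.018 in

CN(III) from CN(II)=98: (23·98)/(10 + 0.13·98) = 112700/1137 ≈ 99.120
S = 1000/(112700/1137) − 10 = 100/1127 in ≈ 0.089 in
Ia = 0.2S: 0.2·0.089 = 0.018 in (exactly 20/1127)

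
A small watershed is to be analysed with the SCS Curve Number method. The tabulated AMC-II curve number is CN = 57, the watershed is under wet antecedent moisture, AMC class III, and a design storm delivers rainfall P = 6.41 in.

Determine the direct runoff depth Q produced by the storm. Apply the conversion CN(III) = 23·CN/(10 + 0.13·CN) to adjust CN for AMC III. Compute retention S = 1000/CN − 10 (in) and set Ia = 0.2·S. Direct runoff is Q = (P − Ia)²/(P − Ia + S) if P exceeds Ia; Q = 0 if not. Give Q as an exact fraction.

Adjust CN=57 to AMC III: 23·57/(10 + 0.13·57) → 1311 ÷ (1741/100) = 131100/1741 ≈ 75.302
Retention S: 1000/CN − 10 with CN=75.302 → S = 4300/1311 ≈ 3.280 in
Ia = 0.2S: 0.2·3.280 = 0.656 in (exactly 860/1311)
Since P=6.410 > Ia=0.656: effective rainfall P−Ia = 754351/131100 in
Runoff Q = (P−Ia)²/(P−Ia+S) = (5.754)²/(5.754+3.280) = 569045431201/155268416100 ≈ 3.665 in

Q = 569045431201/155268416100 in ≈ 3.665 in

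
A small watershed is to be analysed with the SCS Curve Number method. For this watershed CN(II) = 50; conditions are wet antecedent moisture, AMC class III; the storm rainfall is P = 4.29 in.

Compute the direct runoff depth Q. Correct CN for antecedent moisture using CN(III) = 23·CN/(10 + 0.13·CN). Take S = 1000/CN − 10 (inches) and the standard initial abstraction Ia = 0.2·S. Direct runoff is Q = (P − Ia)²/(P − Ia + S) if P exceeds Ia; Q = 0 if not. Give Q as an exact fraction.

CN(III) from CN(II)=50: (23·50)/(10 + 0.13·50) = 2300/33 ≈ 69.697
S = 1000/(2300/33) − 10 = 100/23 in ≈ 4.348 in
Ia = 0.2S: 0.2·4.348 = 0.870 in (exactly 20/23)
Excess rainfall: 4.290 − 0.870 = 3.420 in; P > Ia so Q > 0
Q = (7867/2300)²/((7867/2300) + 100/23) = (61889689/5290000)/(17867/2300) = 61889689/41094100 in ≈ 1.506 in

Q = 61889689/41094100 in ≈ 1.506 in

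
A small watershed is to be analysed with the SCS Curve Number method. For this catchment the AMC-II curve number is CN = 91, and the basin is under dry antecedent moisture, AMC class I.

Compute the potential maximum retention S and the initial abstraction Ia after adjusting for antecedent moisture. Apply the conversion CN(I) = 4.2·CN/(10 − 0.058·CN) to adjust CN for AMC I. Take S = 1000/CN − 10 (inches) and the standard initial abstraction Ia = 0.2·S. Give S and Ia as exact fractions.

S = 1500/637 in ≈ 2.355 in; Ia = 300/637 in ≈ 0.471 in

Dry (AMC I): CN(I) = 4.2·91/(10 − 0.058·91) = (1911/5)/(2361/500) = 63700/787 ≈ 80.940
Max retention: S = 1000/(63700/787) − 10 = 1500/637 in (≈ 2.355 in)
Initial abstraction Ia = S/5 = (1500/637)/5 = 300/637 ≈ 0.471 in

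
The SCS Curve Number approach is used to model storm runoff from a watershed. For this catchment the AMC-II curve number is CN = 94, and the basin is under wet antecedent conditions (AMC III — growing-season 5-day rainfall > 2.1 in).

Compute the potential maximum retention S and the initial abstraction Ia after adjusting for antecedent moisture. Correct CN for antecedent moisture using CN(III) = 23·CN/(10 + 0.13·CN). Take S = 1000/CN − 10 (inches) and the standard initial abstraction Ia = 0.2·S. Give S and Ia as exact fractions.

Wet (AMC III): CN(III) = 23·94/(10 + 0.13·94) = 2162/(1111/50) = 108100/1111 ≈ 97.300
S = 1000/(108100/1111) − 10 = 300/1081 in ≈ 0.278 in
Initial abstraction Ia = S/5 = (300/1081)/5 = 60/1081 ≈ 0.056 in

S = 300/1081 in ≈ 0.278 in; Ia = 60/1081 in ≈ 0.056 in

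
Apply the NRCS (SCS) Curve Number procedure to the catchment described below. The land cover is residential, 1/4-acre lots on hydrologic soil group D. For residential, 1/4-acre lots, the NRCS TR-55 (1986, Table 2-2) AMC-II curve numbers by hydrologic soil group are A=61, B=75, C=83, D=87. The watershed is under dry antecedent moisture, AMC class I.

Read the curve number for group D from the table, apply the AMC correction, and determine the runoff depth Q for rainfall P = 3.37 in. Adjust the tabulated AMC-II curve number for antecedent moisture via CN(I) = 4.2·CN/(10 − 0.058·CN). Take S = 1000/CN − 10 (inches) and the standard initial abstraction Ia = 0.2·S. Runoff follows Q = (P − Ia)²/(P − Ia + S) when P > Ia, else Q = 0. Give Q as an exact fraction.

NRCS table: residential, 1/4-acre lots, soil group D → CN(II) = 87
Adjust CN=87 to AMC I: 4.2·87/(10 − 0.058·87) → (1827/5) ÷ (2477/500) = 182700/2477 ≈ 73.759
S = 1000/(182700/2477) − 10 = 6500/1827 in ≈ 3.558 in
Initial abstraction Ia = S/5 = (6500/1827)/5 = 1300/1827 ≈ 0.712 in
P − Ia = 3.370 − 0.712 = 485699/182700 ≈ 2.658 in (> 0, runoff occurs)
Q: (485699/182700)² ÷ (1135699/182700) = 235903518601/207492207300 in (≈ 1.137 in)

Q = 235903518601/207492207300 in ≈ 1.137 in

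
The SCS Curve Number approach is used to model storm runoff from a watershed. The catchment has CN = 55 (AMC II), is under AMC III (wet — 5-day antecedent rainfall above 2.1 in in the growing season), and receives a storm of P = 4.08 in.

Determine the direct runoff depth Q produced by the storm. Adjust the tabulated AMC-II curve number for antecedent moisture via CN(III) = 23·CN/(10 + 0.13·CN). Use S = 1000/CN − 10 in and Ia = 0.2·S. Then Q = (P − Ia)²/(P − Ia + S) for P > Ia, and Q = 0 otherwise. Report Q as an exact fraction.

Q = 75657606/46178825 in ≈ 1.638 in

CN(III) from CN(II)=55: (23·55)/(10 + 0.13·55) = 25300/343 ≈ 73.761
Retention S: 1000/CN − 10 with CN=73.761 → S = 900/253 ≈ 3.557 in
Ia = 0.2·(900/253) = 180/253 in ≈ 0.711 in
Excess rainfall: 4.080 − 0.711 = 3.369 in; P > Ia so Q > 0
Q: (21306/6325)² ÷ (43806/6325) = 75657606/46178825 in (≈ 1.638 in)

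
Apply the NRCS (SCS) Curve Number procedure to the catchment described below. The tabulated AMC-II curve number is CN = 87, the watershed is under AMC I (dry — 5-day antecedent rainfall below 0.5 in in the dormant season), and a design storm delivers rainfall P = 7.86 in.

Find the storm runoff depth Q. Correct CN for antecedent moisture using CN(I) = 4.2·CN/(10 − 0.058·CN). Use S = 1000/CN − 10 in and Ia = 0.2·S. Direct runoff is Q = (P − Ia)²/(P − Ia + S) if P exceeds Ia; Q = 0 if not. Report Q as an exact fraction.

Adjust CN=87 to AMC I: 4.2·87/(10 − 0.058·87) → (1827/5) ÷ (2477/500) = 182700/2477 ≈ 73.759
Max retention: S = 1000/(182700/2477) − 10 = 6500/1827 in (≈ 3.558 in)
Ia = 0.2·(6500/1827) = 1300/1827 in ≈ 0.712 in
P − Ia = 7.860 − 0.712 = 653011/91350 ≈ 7.148 in (> 0, runoff occurs)
Runoff Q = (P−Ia)²/(P−Ia+S) = (7.148)²/(7.148+3.558) = 426423366121/89341304850 ≈ 4.773 in

Q = 426423366121/89341304850 in ≈ 4.773 in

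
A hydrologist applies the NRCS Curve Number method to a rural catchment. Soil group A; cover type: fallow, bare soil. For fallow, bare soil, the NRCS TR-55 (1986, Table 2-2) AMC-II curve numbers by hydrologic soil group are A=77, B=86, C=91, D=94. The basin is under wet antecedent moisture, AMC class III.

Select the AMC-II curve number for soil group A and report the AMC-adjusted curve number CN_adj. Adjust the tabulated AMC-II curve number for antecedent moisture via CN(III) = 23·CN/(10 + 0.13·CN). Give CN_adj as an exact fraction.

NRCS table: fallow, bare soil, soil group A → CN(II) = 77
Adjust CN=77 to AMC III: 23·77/(10 + 0.13·77) → 1771 ÷ (2001/100) = 7700/87 ≈ 88.506

CN_adj = 7700/87 ≈ 88.506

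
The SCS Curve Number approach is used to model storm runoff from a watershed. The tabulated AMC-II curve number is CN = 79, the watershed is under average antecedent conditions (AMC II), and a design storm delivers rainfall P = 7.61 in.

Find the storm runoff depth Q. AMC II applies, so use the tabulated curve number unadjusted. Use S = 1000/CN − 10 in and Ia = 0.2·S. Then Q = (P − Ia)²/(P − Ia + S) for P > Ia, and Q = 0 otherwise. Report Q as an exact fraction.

CN(II) = 79; AMC II needs no correction.
S = 1000/79 − 10 = 210/79 in ≈ 2.658 in
Ia = 0.2·(210/79) = 42/79 in ≈ 0.532 in
Since P=7.610 > Ia=0.532: effective rainfall P−Ia = 55919/7900 in
Q = (55919/7900)²/((55919/7900) + 210/79) = (3126934561/62410000)/(76919/7900) = 3126934561/607660100 in ≈ 5.146 in

Q = 3126934561/607660100 in ≈ 5.146 in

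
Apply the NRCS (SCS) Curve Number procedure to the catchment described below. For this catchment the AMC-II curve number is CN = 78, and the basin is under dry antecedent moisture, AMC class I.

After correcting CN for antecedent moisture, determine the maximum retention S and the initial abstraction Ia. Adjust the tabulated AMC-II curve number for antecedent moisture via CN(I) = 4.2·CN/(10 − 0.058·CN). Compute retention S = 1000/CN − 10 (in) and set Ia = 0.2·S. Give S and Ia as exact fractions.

CN(I) from CN(II)=78: (4.2·78)/(10 − 0.058·78) = 81900/1369 ≈ 59.825
S = 1000/(81900/1369) − 10 = 5500/819 in ≈ 6.716 in
Ia = 0.2S: 0.2·6.716 = 1.343 in (exactly 1100/819)

S = 5500/819 in ≈ 6.716 in; Ia = 1100/819 in ≈ 1.343 in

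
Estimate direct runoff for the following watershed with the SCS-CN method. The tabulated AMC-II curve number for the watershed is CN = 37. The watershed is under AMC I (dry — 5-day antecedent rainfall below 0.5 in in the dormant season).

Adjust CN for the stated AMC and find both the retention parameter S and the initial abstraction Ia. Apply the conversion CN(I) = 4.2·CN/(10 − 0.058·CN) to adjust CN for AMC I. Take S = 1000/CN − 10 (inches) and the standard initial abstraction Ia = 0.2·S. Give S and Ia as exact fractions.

Dry (AMC I): CN(I) = 4.2·37/(10 − 0.058·37) = (777/5)/(3927/500) = 3700/187 ≈ 19.786
Max retention: S = 1000/(3700/187) − 10 = 1500/37 in (≈ 40.541 in)
Ia = 0.2·(1500/37) = 300/37 in ≈ 8.108 in

S = 1500/37 in ≈ 40.541 in; Ia = 300/37 in ≈ 8.108 in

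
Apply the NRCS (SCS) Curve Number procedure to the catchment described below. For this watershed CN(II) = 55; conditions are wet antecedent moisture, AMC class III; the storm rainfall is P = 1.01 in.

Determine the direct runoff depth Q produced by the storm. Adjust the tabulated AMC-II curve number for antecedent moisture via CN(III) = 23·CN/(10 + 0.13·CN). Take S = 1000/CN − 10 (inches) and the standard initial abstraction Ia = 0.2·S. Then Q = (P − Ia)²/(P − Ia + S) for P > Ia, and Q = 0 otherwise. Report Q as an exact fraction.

CN(III) from CN(II)=55: (23·55)/(10 + 0.13·55) = 25300/343 ≈ 73.761
Max retention: S = 1000/(25300/343) − 10 = 900/253 in (≈ 3.557 in)
Ia = 0.2S: 0.2·3.557 = 0.711 in (exactly 180/253)
P − Ia = 1.010 − 0.711 = 7553/25300 ≈ 0.299 in (> 0, runoff occurs)
Q = (7553/25300)²/((7553/25300) + 900/253) = (57047809/640090000)/(97553/25300) = 57047809/2468090900 in ≈ 0.023 in

Q = 57047809/2468090900 in ≈ 0.023 in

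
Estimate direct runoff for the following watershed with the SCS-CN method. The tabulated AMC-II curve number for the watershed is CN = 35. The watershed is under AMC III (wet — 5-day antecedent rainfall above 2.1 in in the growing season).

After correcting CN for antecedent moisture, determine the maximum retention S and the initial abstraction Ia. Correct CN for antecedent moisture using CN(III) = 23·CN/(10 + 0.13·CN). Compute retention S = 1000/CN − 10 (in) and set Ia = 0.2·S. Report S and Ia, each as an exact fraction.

S = 1300/161 in ≈ 8.075 in; Ia = 260/161 in ≈ 1.615 in

Adjust CN=35 to AMC III: 23·35/(10 + 0.13·35) → 805 ÷ (291/20) = 16100/291 ≈ 55.326
Max retention: S = 1000/(16100/291) − 10 = 1300/161 in (≈ 8.075 in)
Initial abstraction Ia = S/5 = (1300/161)/5 = 260/161 ≈ 1.615 in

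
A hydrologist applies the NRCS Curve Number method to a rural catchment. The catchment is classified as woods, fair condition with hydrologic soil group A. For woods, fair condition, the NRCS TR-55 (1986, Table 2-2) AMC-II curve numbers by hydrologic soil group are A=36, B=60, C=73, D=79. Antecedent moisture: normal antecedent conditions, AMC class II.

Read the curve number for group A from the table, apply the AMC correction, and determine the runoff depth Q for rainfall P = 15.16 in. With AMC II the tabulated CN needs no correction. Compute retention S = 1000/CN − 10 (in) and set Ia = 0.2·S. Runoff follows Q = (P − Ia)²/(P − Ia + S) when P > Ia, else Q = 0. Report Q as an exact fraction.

NRCS table: woods, fair condition, soil group A → CN(II) = 36
CN(II) = 36; AMC II needs no correction.
Retention S: 1000/CN − 10 with CN=36.000 → S = 160/9 ≈ 17.778 in
Initial abstraction Ia = S/5 = (160/9)/5 = 32/9 ≈ 3.556 in
P − Ia = 15.160 − 3.556 = 2611/225 ≈ 11.604 in (> 0, runoff occurs)
Runoff Q = (P−Ia)²/(P−Ia+S) = (11.604)²/(11.604+17.778) = 6817321/1487475 ≈ 4.583 in

Q = 6817321/1487475 in ≈ 4.583 in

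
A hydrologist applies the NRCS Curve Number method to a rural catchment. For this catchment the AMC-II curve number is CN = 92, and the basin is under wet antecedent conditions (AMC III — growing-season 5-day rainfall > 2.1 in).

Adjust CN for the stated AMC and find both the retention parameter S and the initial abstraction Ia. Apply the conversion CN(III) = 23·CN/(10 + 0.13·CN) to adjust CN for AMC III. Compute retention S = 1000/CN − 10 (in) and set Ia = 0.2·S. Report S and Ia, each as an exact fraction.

S = 200/529 in ≈ 0.378 in; Ia = 40/529 in ≈ 0.076 in

Adjust CN=92 to AMC III: 23·92/(10 + 0.13·92) → 2116 ÷ (549/25) = 52900/549 ≈ 96.357
Max retention: S = 1000/(52900/549) − 10 = 200/529 in (≈ 0.378 in)
Ia = 0.2·(200/529) = 40/529 in ≈ 0.076 in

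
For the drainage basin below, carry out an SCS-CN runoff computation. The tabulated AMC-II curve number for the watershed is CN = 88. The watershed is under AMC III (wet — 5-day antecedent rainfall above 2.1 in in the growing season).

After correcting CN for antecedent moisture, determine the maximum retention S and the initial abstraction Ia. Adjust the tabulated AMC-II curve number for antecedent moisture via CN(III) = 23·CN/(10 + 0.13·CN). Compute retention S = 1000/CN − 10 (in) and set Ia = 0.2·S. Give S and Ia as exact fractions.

S = 150/253 in ≈ 0.593 in; Ia = 30/253 in ≈ 0.119 in

Wet (AMC III): CN(III) = 23·88/(10 + 0.13·88) = 2024/(536/25) = 6325/67 ≈ 94.403
Retention S: 1000/CN − 10 with CN=94.403 → S = 150/253 ≈ 0.593 in
Initial abstraction Ia = S/5 = (150/253)/5 = 30/253 ≈ 0.119 in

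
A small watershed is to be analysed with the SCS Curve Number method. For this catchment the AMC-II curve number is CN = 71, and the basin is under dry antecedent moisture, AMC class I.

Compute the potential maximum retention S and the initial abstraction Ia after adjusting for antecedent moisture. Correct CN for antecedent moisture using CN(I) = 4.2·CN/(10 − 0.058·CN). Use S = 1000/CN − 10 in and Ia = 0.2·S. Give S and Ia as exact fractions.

CN(I) from CN(II)=71: (4.2·71)/(10 − 0.058·71) = 149100/2941 ≈ 50.697
Max retention: S = 1000/(149100/2941) − 10 = 14500/1491 in (≈ 9.725 in)
Ia = 0.2·(14500/1491) = 2900/1491 in ≈ 1.945 in

S = 14500/1491 in ≈ 9.725 in; Ia = 2900/1491 in ≈ 1.945 in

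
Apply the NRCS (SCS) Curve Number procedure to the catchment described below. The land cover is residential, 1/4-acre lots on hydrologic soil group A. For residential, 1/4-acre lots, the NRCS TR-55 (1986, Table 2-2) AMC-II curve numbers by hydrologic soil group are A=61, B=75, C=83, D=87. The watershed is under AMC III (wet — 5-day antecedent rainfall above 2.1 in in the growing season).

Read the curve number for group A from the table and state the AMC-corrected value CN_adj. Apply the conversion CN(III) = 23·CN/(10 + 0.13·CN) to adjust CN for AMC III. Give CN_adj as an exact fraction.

NRCS table: residential, 1/4-acre lots, soil group A → CN(II) = 61
CN(III) from CN(II)=61: (23·61)/(10 + 0.13·61) = 140300/1793 ≈ 78.249

CN_adj = 140300/1793 ≈ 78.249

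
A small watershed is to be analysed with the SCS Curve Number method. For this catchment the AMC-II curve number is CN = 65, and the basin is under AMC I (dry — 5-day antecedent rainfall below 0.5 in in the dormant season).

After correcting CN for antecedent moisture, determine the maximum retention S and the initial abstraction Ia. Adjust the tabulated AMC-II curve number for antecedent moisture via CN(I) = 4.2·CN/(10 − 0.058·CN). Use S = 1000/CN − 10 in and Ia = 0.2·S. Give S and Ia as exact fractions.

S = 500/39 in ≈ 12.821 in; Ia = 100/39 in ≈ 2.564 in

Adjust CN=65 to AMC I: 4.2·65/(10 − 0.058·65) → 273 ÷ (623/100) = 3900/89 ≈ 43.820
S = 1000/(3900/89) − 10 = 500/39 in ≈ 12.821 in
Ia = 0.2S: 0.2·12.821 = 2.564 in (exactly 100/39)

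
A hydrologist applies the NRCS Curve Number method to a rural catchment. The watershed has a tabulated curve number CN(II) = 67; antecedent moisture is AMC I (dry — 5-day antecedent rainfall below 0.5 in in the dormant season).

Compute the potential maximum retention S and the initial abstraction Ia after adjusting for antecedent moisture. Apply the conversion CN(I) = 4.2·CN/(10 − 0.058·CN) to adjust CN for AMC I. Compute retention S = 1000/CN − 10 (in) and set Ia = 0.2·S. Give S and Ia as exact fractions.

Adjust CN=67 to AMC I: 4.2·67/(10 − 0.058·67) → (1407/5) ÷ (3057/500) = 46900/1019 ≈ 46.026
S = 1000/(46900/1019) − 10 = 5500/469 in ≈ 11.727 in
Initial abstraction Ia = S/5 = (5500/469)/5 = 1100/469 ≈ 2.345 in

S = 5500/469 in ≈ 11.727 in; Ia = 1100/469 in ≈ 2.345 in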